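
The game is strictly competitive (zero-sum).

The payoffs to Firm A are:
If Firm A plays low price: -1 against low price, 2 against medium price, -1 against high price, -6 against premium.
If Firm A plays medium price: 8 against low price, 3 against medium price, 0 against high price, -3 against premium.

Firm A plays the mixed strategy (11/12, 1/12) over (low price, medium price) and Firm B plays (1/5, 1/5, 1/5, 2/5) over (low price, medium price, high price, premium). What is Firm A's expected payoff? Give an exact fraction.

-127/60

Against (1/5, 1/5, 1/5, 2/5), each row's expected payoff is low price: -12/5; medium price: 1.
Taking the (11/12, 1/12)-weighted average: (11/12)·(-12/5) + (1/12)·(1) = -127/60.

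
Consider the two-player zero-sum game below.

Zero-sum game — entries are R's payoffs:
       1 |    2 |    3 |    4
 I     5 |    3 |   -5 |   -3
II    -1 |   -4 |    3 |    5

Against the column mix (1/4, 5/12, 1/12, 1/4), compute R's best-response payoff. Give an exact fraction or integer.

I: (5)·(1/4) + (3)·(5/12) + (-5)·(1/12) + (-3)·(1/4) = 4/3.
II: (-1)·(1/4) + (-4)·(5/12) + (3)·(1/12) + (5)·(1/4) = -5/12.
The best pure response is I with expected payoff 4/3.

4/3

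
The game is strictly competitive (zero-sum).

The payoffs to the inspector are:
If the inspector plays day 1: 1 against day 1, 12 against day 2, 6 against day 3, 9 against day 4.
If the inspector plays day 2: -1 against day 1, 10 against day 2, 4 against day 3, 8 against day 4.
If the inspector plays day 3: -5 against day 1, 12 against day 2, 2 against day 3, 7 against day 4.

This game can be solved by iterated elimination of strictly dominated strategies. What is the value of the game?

1

Column day 4 is strictly dominated by day 1 for the inspectee (1<9, -1<8, -5<7); eliminate day 4.
Row day 2 is strictly dominated by row day 1 (1>-1, 12>10, 6>4); eliminate day 2.
Column day 3 is strictly dominated by day 1 for the inspectee (1<6, -5<2); eliminate day 3.
Column day 2 is strictly dominated by day 1 for the inspectee (1<12, -5<12); eliminate day 2.
Row day 3 is strictly dominated by row day 1 (1>-5); eliminate day 3.
Only (day 1, day 1) remains, with payoff 1.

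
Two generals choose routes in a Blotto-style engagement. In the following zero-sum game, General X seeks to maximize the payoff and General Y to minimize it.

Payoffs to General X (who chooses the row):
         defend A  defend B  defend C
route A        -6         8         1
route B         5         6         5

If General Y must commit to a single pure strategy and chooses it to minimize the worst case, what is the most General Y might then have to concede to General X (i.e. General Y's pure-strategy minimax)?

5

The worst case (largest entry) in each column is defend A: 5, defend B: 8, defend C: 5.
The best (smallest) of these is 5.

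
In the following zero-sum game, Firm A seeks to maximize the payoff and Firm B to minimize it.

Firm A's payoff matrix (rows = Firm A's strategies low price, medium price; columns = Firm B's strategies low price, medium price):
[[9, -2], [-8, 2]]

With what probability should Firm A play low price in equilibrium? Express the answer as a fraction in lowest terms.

Row minima are -2 and -8, so Firm A's maximin is -2; column maxima are 9 and 2, so Firm B's minimax is 2. These differ, so the equilibrium is in mixed strategies.
Let Firm A play low price with probability p. Firm B is indifferent when 9p − 8(1−p) = −2p + 2(1−p), giving p = 10/21.

10/21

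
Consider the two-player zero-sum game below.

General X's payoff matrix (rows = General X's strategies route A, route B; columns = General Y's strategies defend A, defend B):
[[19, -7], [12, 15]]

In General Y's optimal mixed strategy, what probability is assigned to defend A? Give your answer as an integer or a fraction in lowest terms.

22/29

Row minima are -7 and 12, so General X's maximin is 12; column maxima are 19 and 15, so General Y's minimax is 15. These differ, so the equilibrium is in mixed strategies.
Let General Y play defend A with probability q. General X is indifferent when 19q − 7(1−q) = 12q + 15(1−q), giving q = 22/29.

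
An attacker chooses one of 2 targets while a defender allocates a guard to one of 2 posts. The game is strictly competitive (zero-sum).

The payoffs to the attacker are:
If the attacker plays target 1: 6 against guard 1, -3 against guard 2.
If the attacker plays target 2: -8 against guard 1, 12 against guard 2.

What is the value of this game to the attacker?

Row minima are -3 and -8, so the attacker's maximin is -3; column maxima are 6 and 12, so the defender's minimax is 6. These differ, so the equilibrium is in mixed strategies.
Let the attacker play target 1 with probability p. The defender is indifferent when 6p − 8(1−p) = −3p + 12(1−p), giving p = 20/29.
Let the defender play guard 1 with probability q. The attacker is indifferent when 6q − 3(1−q) = −8q + 12(1−q), giving q = 15/29.
The value is 6·(15/29) + (-3)·(14/29) = 48/29.

48/29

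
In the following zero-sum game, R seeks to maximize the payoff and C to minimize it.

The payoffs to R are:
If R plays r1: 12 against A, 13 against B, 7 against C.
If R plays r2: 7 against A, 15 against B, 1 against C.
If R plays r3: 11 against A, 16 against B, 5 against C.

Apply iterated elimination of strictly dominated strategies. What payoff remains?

Row r2 is strictly dominated by row r3 (11>7, 16>15, 5>1); eliminate r2.
Column B is strictly dominated by A for C (12<13, 11<16); eliminate B.
Column A is strictly dominated by C for C (7<12, 5<11); eliminate A.
Row r3 is strictly dominated by row r1 (7>5); eliminate r3.
Only (r1, C) remains, with payoff 7.

7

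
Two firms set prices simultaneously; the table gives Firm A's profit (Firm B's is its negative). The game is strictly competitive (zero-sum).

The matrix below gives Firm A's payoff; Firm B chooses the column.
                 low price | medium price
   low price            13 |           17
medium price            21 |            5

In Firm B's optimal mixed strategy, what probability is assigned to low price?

Row minima are 13 and 5, so Firm A's maximin is 13; column maxima are 21 and 17, so Firm B's minimax is 17. These differ, so the equilibrium is in mixed strategies.
Let Firm B play low price with probability q. Firm A is indifferent when 13q + 17(1−q) = 21q + 5(1−q), giving q = 3/5.

3/5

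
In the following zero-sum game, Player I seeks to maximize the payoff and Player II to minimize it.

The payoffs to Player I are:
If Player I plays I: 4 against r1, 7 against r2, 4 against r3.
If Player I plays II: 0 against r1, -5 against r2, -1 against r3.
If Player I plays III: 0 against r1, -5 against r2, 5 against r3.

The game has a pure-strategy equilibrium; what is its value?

Row minima: 4, -5, -5 → Player I's maximin is 4.
Column maxima: 4, 7, 5 → Player II's minimax is 4.
They coincide at (I, r1), so the value is 4.

4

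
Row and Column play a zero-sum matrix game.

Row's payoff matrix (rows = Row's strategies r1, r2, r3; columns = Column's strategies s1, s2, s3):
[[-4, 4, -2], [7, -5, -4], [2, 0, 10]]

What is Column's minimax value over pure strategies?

The worst case (largest entry) in each column is s1: 7, s2: 4, s3: 10.
The best (smallest) of these is 4.

4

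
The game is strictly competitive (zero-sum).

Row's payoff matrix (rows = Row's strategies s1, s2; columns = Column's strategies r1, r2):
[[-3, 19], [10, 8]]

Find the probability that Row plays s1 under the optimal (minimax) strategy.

Row minima are -3 and 8, so Row's maximin is 8; column maxima are 10 and 19, so Column's minimax is 10. These differ, so the equilibrium is in mixed strategies.
Let Row play s1 with probability p. Column is indifferent when −3p + 10(1−p) = 19p + 8(1−p), giving p = 1/12.

1/12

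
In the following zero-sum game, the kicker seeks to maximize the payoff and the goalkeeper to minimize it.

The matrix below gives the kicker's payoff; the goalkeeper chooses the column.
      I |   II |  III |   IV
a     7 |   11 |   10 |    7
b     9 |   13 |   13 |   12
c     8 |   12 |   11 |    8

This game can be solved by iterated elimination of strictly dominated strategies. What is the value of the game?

9

Column III is strictly dominated by I for the goalkeeper (7<10, 9<13, 8<11); eliminate III.
Column II is strictly dominated by I for the goalkeeper (7<11, 9<13, 8<12); eliminate II.
Row c is strictly dominated by row b (9>8, 12>8); eliminate c.
Row a is strictly dominated by row b (9>7, 12>7); eliminate a.
Column IV is strictly dominated by I for the goalkeeper (9<12); eliminate IV.
Only (b, I) remains, with payoff 9.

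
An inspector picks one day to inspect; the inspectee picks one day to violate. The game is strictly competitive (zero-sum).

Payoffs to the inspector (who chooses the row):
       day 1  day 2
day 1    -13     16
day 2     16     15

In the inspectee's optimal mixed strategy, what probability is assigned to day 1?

Row minima are -13 and 15, so the inspector's maximin is 15; column maxima are 16 and 16, so the inspectee's minimax is 16. These differ, so the equilibrium is in mixed strategies.
Let the inspectee play day 1 with probability q. The inspector is indifferent when −13q + 16(1−q) = 16q + 15(1−q), giving q = 1/30.

1/30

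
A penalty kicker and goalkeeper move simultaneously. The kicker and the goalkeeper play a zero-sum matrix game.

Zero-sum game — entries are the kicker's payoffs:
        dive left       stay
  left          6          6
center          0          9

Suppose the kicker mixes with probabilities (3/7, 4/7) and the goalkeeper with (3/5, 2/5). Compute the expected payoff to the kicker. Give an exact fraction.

Against (3/5, 2/5), each row's expected payoff is left: 6; center: 18/5.
Taking the (3/7, 4/7)-weighted average: (3/7)·(6) + (4/7)·(18/5) = 162/35.

162/35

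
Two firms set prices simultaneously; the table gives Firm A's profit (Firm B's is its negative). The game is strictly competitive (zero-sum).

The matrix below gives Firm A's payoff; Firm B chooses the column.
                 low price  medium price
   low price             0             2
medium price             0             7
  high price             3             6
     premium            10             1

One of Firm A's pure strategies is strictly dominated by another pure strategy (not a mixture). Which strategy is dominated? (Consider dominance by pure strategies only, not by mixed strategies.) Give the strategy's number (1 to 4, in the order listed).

Compare low price with high price: 3 > 0, 6 > 2.
So high price strictly dominates low price for Firm A; low price is strictly dominated.

1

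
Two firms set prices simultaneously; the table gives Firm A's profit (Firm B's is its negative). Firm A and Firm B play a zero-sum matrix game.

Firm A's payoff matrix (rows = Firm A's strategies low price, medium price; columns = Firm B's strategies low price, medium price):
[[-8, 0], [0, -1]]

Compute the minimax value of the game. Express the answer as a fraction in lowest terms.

-8/9

Row minima are -8 and -1, so Firm A's maximin is -1; column maxima are 0 and 0, so Firm B's minimax is 0. These differ, so the equilibrium is in mixed strategies.
Let Firm A play low price with probability p. Firm B is indifferent when −8p = −(1−p), giving p = 1/9.
Let Firm B play low price with probability q. Firm A is indifferent when −8q = −(1−q), giving q = 1/9.
The value is -8·(1/9) + (0)·(8/9) = -8/9.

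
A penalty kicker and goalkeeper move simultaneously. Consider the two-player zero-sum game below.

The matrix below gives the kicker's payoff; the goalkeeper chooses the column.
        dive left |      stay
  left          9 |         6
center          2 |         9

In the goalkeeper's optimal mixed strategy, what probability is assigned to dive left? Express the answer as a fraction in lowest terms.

3/10

Row minima are 6 and 2, so the kicker's maximin is 6; column maxima are 9 and 9, so the goalkeeper's minimax is 9. These differ, so the equilibrium is in mixed strategies.
Let the goalkeeper play dive left with probability q. The kicker is indifferent when 9q + 6(1−q) = 2q + 9(1−q), giving q = 3/10.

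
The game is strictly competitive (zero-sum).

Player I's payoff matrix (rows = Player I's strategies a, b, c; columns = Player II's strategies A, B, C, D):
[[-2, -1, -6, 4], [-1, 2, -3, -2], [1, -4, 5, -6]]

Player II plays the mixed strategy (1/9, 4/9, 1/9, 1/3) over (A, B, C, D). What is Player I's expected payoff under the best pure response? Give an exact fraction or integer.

a: (-2)·(1/9) + (-1)·(4/9) + (-6)·(1/9) + (4)·(1/3) = 0.
b: (-1)·(1/9) + (2)·(4/9) + (-3)·(1/9) + (-2)·(1/3) = -2/9.
c: (1)·(1/9) + (-4)·(4/9) + (5)·(1/9) + (-6)·(1/3) = -28/9.
The best pure response is a with expected payoff 0.

0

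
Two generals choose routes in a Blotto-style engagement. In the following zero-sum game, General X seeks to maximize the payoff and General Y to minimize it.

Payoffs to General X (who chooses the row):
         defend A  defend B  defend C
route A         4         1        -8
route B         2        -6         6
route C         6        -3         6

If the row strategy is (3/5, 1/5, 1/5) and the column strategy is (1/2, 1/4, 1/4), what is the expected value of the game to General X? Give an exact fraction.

11/10

Against (1/2, 1/4, 1/4), each row's expected payoff is route A: 1/4; route B: 1; route C: 15/4.
Taking the (3/5, 1/5, 1/5)-weighted average: (3/5)·(1/4) + (1/5)·(1) + (1/5)·(15/4) = 11/10.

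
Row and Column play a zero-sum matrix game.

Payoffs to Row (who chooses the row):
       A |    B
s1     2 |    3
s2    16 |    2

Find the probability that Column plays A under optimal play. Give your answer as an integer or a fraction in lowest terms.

1/15

Row minima are 2 and 2, so Row's maximin is 2; column maxima are 16 and 3, so Column's minimax is 3. These differ, so the equilibrium is in mixed strategies.
Let Column play A with probability q. Row is indifferent when 2q + 3(1−q) = 16q + 2(1−q), giving q = 1/15.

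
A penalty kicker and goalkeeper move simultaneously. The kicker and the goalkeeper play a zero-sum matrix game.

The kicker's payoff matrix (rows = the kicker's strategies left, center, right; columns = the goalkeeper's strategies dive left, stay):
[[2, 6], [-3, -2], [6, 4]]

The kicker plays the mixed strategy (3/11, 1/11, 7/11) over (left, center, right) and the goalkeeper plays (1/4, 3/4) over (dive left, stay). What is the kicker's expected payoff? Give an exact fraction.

Against (1/4, 3/4), each row's expected payoff is left: 5; center: -9/4; right: 9/2.
Taking the (3/11, 1/11, 7/11)-weighted average: (3/11)·(5) + (1/11)·(-9/4) + (7/11)·(9/2) = 177/44.

177/44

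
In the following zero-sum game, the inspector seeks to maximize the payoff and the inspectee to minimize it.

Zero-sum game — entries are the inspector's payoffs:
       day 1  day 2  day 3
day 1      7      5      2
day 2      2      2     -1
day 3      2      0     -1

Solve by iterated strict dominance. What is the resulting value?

2

Column day 2 is strictly dominated by day 3 for the inspectee (2<5, -1<2, -1<0); eliminate day 2.
Column day 1 is strictly dominated by day 3 for the inspectee (2<7, -1<2, -1<2); eliminate day 1.
Row day 2 is strictly dominated by row day 1 (2>-1); eliminate day 2.
Row day 3 is strictly dominated by row day 1 (2>-1); eliminate day 3.
Only (day 1, day 3) remains, with payoff 2.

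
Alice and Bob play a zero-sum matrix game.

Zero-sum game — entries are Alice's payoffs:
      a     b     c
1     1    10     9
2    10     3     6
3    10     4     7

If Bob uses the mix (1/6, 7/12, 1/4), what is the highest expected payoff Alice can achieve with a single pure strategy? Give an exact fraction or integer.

1: (1)·(1/6) + (10)·(7/12) + (9)·(1/4) = 33/4.
2: (10)·(1/6) + (3)·(7/12) + (6)·(1/4) = 59/12.
3: (10)·(1/6) + (4)·(7/12) + (7)·(1/4) = 23/4.
The best pure response is 1 with expected payoff 33/4.

33/4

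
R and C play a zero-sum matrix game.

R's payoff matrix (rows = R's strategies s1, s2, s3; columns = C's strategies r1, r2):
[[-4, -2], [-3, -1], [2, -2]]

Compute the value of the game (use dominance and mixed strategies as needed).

Row s1 is strictly dominated by row s2, so R never plays it.
The remaining 2×2 game on (s2, s3) × (r1, r2) has no saddle point. Let R play s2 with probability p; indifference gives −3p + 2(1−p) = −p − 2(1−p), so p = 2/3.
Similarly C's optimal q on r1 is 1/6, and the value is -3·(1/6) + (-1)·(5/6) = -4/3.

-4/3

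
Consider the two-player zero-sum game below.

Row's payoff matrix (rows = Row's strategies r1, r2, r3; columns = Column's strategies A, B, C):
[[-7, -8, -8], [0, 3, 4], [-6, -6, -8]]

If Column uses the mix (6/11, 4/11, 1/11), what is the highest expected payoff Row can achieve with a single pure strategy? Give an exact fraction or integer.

16/11

r1: (-7)·(6/11) + (-8)·(4/11) + (-8)·(1/11) = -82/11.
r2: (0)·(6/11) + (3)·(4/11) + (4)·(1/11) = 16/11.
r3: (-6)·(6/11) + (-6)·(4/11) + (-8)·(1/11) = -68/11.
The best pure response is r2 with expected payoff 16/11.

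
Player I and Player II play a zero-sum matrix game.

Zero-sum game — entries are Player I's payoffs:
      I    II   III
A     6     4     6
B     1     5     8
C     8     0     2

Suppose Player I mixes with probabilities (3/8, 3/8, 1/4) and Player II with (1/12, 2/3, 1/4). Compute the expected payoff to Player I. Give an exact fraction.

391/96

Against (1/12, 2/3, 1/4), each row's expected payoff is A: 14/3; B: 65/12; C: 7/6.
Taking the (3/8, 3/8, 1/4)-weighted average: (3/8)·(14/3) + (3/8)·(65/12) + (1/4)·(7/6) = 391/96.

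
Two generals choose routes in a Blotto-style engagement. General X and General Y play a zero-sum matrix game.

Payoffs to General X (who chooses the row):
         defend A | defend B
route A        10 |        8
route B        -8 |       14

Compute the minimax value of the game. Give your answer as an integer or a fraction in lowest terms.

Row minima are 8 and -8, so General X's maximin is 8; column maxima are 10 and 14, so General Y's minimax is 10. These differ, so the equilibrium is in mixed strategies.
Let General X play route A with probability p. General Y is indifferent when 10p − 8(1−p) = 8p + 14(1−p), giving p = 11/12.
Let General Y play defend A with probability q. General X is indifferent when 10q + 8(1−q) = −8q + 14(1−q), giving q = 1/4.
The value is 10·(1/4) + (8)·(3/4) = 17/2.

17/2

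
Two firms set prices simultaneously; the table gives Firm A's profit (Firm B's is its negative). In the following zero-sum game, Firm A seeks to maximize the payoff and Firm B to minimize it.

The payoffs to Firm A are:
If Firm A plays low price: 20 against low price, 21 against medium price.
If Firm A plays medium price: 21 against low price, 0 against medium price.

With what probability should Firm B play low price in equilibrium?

Row minima are 20 and 0, so Firm A's maximin is 20; column maxima are 21 and 21, so Firm B's minimax is 21. These differ, so the equilibrium is in mixed strategies.
Let Firm B play low price with probability q. Firm A is indifferent when 20q + 21(1−q) = 21q, giving q = 21/22.

21/22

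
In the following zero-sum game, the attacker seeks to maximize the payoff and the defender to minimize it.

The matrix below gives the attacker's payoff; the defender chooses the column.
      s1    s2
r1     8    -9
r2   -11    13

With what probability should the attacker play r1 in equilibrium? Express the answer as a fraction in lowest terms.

Row minima are -9 and -11, so the attacker's maximin is -9; column maxima are 8 and 13, so the defender's minimax is 8. These differ, so the equilibrium is in mixed strategies.
Let the attacker play r1 with probability p. The defender is indifferent when 8p − 11(1−p) = −9p + 13(1−p), giving p = 24/41.

24/41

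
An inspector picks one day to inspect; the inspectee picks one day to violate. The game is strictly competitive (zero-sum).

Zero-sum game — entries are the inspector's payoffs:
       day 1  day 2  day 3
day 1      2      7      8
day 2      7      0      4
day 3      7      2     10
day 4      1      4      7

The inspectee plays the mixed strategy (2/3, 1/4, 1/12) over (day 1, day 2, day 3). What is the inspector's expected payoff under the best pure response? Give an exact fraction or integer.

6

day 1: (2)·(2/3) + (7)·(1/4) + (8)·(1/12) = 15/4.
day 2: (7)·(2/3) + (0)·(1/4) + (4)·(1/12) = 5.
day 3: (7)·(2/3) + (2)·(1/4) + (10)·(1/12) = 6.
day 4: (1)·(2/3) + (4)·(1/4) + (7)·(1/12) = 9/4.
The best pure response is day 3 with expected payoff 6.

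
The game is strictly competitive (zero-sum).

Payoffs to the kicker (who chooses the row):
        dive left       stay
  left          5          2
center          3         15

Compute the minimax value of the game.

23/5

Row minima are 2 and 3, so the kicker's maximin is 3; column maxima are 5 and 15, so the goalkeeper's minimax is 5. These differ, so the equilibrium is in mixed strategies.
Let the kicker play left with probability p. The goalkeeper is indifferent when 5p + 3(1−p) = 2p + 15(1−p), giving p = 4/5.
Let the goalkeeper play dive left with probability q. The kicker is indifferent when 5q + 2(1−q) = 3q + 15(1−q), giving q = 13/15.
The value is 5·(13/15) + (2)·(2/15) = 23/5.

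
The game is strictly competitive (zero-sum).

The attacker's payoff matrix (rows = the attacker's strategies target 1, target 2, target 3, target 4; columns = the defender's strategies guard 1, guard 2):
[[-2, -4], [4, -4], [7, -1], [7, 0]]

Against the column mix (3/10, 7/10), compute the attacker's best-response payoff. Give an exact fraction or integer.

21/10

target 1: (-2)·(3/10) + (-4)·(7/10) = -17/5.
target 2: (4)·(3/10) + (-4)·(7/10) = -8/5.
target 3: (7)·(3/10) + (-1)·(7/10) = 7/5.
target 4: (7)·(3/10) + (0)·(7/10) = 21/10.
The best pure response is target 4 with expected payoff 21/10.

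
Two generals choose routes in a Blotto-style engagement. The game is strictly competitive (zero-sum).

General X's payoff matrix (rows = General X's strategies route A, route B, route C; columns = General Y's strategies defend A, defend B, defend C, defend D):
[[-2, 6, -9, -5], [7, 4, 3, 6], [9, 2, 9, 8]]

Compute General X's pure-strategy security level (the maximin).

3

The worst-case payoff for each row is route A: -9, route B: 3, route C: 2.
The best of these is 3.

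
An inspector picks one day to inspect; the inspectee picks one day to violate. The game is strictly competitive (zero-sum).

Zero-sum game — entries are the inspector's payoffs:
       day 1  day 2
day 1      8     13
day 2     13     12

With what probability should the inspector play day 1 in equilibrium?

1/6

Row minima are 8 and 12, so the inspector's maximin is 12; column maxima are 13 and 13, so the inspectee's minimax is 13. These differ, so the equilibrium is in mixed strategies.
Let the inspector play day 1 with probability p. The inspectee is indifferent when 8p + 13(1−p) = 13p + 12(1−p), giving p = 1/6.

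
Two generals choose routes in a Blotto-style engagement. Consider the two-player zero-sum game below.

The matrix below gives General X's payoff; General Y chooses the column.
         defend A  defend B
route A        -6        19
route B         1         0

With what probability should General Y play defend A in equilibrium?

Row minima are -6 and 0, so General X's maximin is 0; column maxima are 1 and 19, so General Y's minimax is 1. These differ, so the equilibrium is in mixed strategies.
Let General Y play defend A with probability q. General X is indifferent when −6q + 19(1−q) = q, giving q = 19/26.

19/26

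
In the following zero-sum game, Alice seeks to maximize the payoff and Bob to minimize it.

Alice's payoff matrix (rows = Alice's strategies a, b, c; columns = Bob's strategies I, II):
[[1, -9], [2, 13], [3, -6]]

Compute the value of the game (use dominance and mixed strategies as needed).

51/20

Row a is strictly dominated by row c, so Alice never plays it.
The remaining 2×2 game on (b, c) × (I, II) has no saddle point. Let Alice play b with probability p; indifference gives 2p + 3(1−p) = 13p − 6(1−p), so p = 9/20.
Similarly Bob's optimal q on I is 19/20, and the value is 2·(19/20) + (13)·(1/20) = 51/20.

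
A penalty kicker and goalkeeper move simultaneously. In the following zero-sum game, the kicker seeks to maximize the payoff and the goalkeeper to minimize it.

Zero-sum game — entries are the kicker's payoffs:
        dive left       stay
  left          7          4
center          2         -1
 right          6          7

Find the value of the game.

25/4

Row center is strictly dominated by row left, so the kicker never plays it.
The remaining 2×2 game on (left, right) × (dive left, stay) has no saddle point. Let the kicker play left with probability p; indifference gives 7p + 6(1−p) = 4p + 7(1−p), so p = 1/4.
Similarly the goalkeeper's optimal q on dive left is 3/4, and the value is 7·(3/4) + (4)·(1/4) = 25/4.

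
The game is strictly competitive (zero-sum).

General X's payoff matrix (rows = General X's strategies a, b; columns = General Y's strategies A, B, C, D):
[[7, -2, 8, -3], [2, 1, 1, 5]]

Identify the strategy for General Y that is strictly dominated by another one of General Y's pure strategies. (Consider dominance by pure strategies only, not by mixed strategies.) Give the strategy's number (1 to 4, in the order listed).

General Y prefers columns that give General X less. Compare A with B: -2 < 7, 1 < 2.
So B strictly dominates A for General Y; A is strictly dominated.

1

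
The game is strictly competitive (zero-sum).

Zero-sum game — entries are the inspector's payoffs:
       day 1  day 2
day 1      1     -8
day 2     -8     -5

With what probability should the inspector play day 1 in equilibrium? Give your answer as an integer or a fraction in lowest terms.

1/4

Row minima are -8 and -8, so the inspector's maximin is -8; column maxima are 1 and -5, so the inspectee's minimax is -5. These differ, so the equilibrium is in mixed strategies.
Let the inspector play day 1 with probability p. The inspectee is indifferent when p − 8(1−p) = −8p − 5(1−p), giving p = 1/4.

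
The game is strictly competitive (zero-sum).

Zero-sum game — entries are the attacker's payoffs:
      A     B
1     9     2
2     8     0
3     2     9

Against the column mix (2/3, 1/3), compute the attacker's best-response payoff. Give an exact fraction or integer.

20/3

1: (9)·(2/3) + (2)·(1/3) = 20/3.
2: (8)·(2/3) + (0)·(1/3) = 16/3.
3: (2)·(2/3) + (9)·(1/3) = 13/3.
The best pure response is 1 with expected payoff 20/3.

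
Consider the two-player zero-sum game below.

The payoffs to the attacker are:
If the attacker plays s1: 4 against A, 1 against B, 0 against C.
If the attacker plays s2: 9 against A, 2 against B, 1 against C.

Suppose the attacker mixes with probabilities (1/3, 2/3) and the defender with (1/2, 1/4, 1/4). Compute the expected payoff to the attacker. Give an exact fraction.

Against (1/2, 1/4, 1/4), each row's expected payoff is s1: 9/4; s2: 21/4.
Taking the (1/3, 2/3)-weighted average: (1/3)·(9/4) + (2/3)·(21/4) = 17/4.

17/4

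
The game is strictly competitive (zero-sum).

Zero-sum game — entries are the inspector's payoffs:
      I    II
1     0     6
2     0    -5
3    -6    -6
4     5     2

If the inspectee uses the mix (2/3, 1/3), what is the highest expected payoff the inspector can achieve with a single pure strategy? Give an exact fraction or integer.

1: (0)·(2/3) + (6)·(1/3) = 2.
2: (0)·(2/3) + (-5)·(1/3) = -5/3.
3: (-6)·(2/3) + (-6)·(1/3) = -6.
4: (5)·(2/3) + (2)·(1/3) = 4.
The best pure response is 4 with expected payoff 4.

4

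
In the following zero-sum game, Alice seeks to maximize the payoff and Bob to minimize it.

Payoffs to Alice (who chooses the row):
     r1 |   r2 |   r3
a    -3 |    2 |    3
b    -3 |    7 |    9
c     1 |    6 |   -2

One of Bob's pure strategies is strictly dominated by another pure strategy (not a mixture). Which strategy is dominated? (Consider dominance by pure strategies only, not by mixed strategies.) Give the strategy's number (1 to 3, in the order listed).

Bob prefers columns that give Alice less. Compare r2 with r1: -3 < 2, -3 < 7, 1 < 6.
So r1 strictly dominates r2 for Bob; r2 is strictly dominated.

2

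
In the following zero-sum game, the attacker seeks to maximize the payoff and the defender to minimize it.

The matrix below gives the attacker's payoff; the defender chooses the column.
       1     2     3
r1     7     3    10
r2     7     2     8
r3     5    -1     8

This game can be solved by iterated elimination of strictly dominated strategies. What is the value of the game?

Row r3 is strictly dominated by row r1 (7>5, 3>-1, 10>8); eliminate r3.
Column 1 is strictly dominated by 2 for the defender (3<7, 2<7); eliminate 1.
Column 3 is strictly dominated by 2 for the defender (3<10, 2<8); eliminate 3.
Row r2 is strictly dominated by row r1 (3>2); eliminate r2.
Only (r1, 2) remains, with payoff 3.

3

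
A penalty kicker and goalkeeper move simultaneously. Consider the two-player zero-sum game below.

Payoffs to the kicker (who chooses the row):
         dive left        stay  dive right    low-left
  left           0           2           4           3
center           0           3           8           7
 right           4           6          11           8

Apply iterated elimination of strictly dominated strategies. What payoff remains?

4

Row center is strictly dominated by row right (4>0, 6>3, 11>8, 8>7); eliminate center.
Column low-left is strictly dominated by dive left for the goalkeeper (0<3, 4<8); eliminate low-left.
Row left is strictly dominated by row right (4>0, 6>2, 11>4); eliminate left.
Column stay is strictly dominated by dive left for the goalkeeper (4<6); eliminate stay.
Column dive right is strictly dominated by dive left for the goalkeeper (4<11); eliminate dive right.
Only (right, dive left) remains, with payoff 4.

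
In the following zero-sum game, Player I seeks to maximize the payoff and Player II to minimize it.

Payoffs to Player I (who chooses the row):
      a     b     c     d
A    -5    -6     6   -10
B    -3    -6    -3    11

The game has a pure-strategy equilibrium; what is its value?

Row minima: -10, -6 → Player I's maximin is -6.
Column maxima: -3, -6, 6, 11 → Player II's minimax is -6.
They coincide at (B, b), so the value is -6.

-6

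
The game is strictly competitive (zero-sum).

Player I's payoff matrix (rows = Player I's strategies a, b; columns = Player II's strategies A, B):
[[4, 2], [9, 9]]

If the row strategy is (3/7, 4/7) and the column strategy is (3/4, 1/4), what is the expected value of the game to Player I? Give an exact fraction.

93/14

Against (3/4, 1/4), each row's expected payoff is a: 7/2; b: 9.
Taking the (3/7, 4/7)-weighted average: (3/7)·(7/2) + (4/7)·(9) = 93/14.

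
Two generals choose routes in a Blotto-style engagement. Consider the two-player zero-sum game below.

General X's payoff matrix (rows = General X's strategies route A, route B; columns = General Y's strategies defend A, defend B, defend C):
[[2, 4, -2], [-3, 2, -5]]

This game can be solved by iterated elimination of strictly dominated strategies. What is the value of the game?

Row route B is strictly dominated by row route A (2>-3, 4>2, -2>-5); eliminate route B.
Column defend B is strictly dominated by defend A for General Y (2<4); eliminate defend B.
Column defend A is strictly dominated by defend C for General Y (-2<2); eliminate defend A.
Only (route A, defend C) remains, with payoff -2.

-2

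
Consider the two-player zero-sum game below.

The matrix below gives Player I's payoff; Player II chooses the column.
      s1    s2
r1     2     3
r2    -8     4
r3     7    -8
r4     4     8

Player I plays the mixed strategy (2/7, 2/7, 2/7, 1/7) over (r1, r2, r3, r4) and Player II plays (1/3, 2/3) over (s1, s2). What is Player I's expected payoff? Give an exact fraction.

6/7

Against (1/3, 2/3), each row's expected payoff is r1: 8/3; r2: 0; r3: -3; r4: 20/3.
Taking the (2/7, 2/7, 2/7, 1/7)-weighted average: (2/7)·(8/3) + (2/7)·(0) + (2/7)·(-3) + (1/7)·(20/3) = 6/7.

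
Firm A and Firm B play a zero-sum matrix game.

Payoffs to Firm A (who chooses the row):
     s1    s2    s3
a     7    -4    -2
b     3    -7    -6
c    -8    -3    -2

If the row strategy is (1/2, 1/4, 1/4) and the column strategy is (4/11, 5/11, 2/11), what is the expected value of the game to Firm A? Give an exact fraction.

-39/22

Against (4/11, 5/11, 2/11), each row's expected payoff is a: 4/11; b: -35/11; c: -51/11.
Taking the (1/2, 1/4, 1/4)-weighted average: (1/2)·(4/11) + (1/4)·(-35/11) + (1/4)·(-51/11) = -39/22.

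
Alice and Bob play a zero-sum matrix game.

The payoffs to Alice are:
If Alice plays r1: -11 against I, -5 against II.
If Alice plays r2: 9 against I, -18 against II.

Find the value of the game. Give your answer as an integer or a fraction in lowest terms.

-81/11

Row minima are -11 and -18, so Alice's maximin is -11; column maxima are 9 and -5, so Bob's minimax is -5. These differ, so the equilibrium is in mixed strategies.
Let Alice play r1 with probability p. Bob is indifferent when −11p + 9(1−p) = −5p − 18(1−p), giving p = 9/11.
Let Bob play I with probability q. Alice is indifferent when −11q − 5(1−q) = 9q − 18(1−q), giving q = 13/33.
The value is -11·(13/33) + (-5)·(20/33) = -81/11.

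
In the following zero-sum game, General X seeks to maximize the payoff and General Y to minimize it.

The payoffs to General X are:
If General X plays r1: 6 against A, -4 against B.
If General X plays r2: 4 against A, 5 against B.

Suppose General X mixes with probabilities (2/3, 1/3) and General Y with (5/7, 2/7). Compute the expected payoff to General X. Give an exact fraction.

Against (5/7, 2/7), each row's expected payoff is r1: 22/7; r2: 30/7.
Taking the (2/3, 1/3)-weighted average: (2/3)·(22/7) + (1/3)·(30/7) = 74/21.

74/21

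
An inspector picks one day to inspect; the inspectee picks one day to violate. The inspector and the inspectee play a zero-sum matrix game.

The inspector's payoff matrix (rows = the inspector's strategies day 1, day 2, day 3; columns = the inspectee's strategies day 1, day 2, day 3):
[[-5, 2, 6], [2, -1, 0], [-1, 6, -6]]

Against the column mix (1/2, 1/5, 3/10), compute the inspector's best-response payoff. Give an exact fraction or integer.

4/5

day 1: (-5)·(1/2) + (2)·(1/5) + (6)·(3/10) = -3/10.
day 2: (2)·(1/2) + (-1)·(1/5) + (0)·(3/10) = 4/5.
day 3: (-1)·(1/2) + (6)·(1/5) + (-6)·(3/10) = -11/10.
The best pure response is day 2 with expected payoff 4/5.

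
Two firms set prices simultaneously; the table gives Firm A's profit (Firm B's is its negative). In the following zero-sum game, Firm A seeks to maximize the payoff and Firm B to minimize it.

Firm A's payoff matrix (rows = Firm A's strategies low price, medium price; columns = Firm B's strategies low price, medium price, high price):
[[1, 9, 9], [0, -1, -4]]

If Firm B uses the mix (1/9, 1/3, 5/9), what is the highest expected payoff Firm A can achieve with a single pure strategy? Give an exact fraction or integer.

low price: (1)·(1/9) + (9)·(1/3) + (9)·(5/9) = 73/9.
medium price: (0)·(1/9) + (-1)·(1/3) + (-4)·(5/9) = -23/9.
The best pure response is low price with expected payoff 73/9.

73/9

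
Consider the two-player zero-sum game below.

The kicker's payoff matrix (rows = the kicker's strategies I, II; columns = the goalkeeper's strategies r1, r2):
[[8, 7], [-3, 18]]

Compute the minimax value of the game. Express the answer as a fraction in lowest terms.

15/2

Row minima are 7 and -3, so the kicker's maximin is 7; column maxima are 8 and 18, so the goalkeeper's minimax is 8. These differ, so the equilibrium is in mixed strategies.
Let the kicker play I with probability p. The goalkeeper is indifferent when 8p − 3(1−p) = 7p + 18(1−p), giving p = 21/22.
Let the goalkeeper play r1 with probability q. The kicker is indifferent when 8q + 7(1−q) = −3q + 18(1−q), giving q = 1/2.
The value is 8·(1/2) + (7)·(1/2) = 15/2.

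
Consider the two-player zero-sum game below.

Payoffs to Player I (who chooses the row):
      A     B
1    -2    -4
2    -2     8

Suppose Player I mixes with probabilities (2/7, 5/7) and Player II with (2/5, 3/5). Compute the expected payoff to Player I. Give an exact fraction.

68/35

Against (2/5, 3/5), each row's expected payoff is 1: -16/5; 2: 4.
Taking the (2/7, 5/7)-weighted average: (2/7)·(-16/5) + (5/7)·(4) = 68/35.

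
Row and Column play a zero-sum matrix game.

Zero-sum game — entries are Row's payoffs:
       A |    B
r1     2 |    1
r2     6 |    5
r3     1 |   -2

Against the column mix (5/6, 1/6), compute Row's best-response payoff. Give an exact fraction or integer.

r1: (2)·(5/6) + (1)·(1/6) = 11/6.
r2: (6)·(5/6) + (5)·(1/6) = 35/6.
r3: (1)·(5/6) + (-2)·(1/6) = 1/2.
The best pure response is r2 with expected payoff 35/6.

35/6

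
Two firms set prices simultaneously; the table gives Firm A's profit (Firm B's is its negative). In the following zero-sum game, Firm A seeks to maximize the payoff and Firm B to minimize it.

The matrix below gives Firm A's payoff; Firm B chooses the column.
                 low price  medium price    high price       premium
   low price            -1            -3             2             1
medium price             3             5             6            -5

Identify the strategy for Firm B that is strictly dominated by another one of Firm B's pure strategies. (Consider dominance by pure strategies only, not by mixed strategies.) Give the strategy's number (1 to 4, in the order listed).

Firm B prefers columns that give Firm A less. Compare high price with low price: -1 < 2, 3 < 6.
So low price strictly dominates high price for Firm B; high price is strictly dominated.

3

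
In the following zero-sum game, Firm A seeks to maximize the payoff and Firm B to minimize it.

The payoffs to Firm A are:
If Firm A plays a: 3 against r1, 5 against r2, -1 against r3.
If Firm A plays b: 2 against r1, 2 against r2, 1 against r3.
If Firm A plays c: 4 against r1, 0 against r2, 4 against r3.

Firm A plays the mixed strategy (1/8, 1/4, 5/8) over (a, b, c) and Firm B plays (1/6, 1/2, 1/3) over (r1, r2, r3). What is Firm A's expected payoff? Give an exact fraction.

2

Against (1/6, 1/2, 1/3), each row's expected payoff is a: 8/3; b: 5/3; c: 2.
Taking the (1/8, 1/4, 5/8)-weighted average: (1/8)·(8/3) + (1/4)·(5/3) + (5/8)·(2) = 2.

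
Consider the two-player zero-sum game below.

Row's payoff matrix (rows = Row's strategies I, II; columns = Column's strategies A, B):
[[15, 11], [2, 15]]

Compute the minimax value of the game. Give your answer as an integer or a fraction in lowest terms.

Row minima are 11 and 2, so Row's maximin is 11; column maxima are 15 and 15, so Column's minimax is 15. These differ, so the equilibrium is in mixed strategies.
Let Row play I with probability p. Column is indifferent when 15p + 2(1−p) = 11p + 15(1−p), giving p = 13/17.
Let Column play A with probability q. Row is indifferent when 15q + 11(1−q) = 2q + 15(1−q), giving q = 4/17.
The value is 15·(4/17) + (11)·(13/17) = 203/17.

203/17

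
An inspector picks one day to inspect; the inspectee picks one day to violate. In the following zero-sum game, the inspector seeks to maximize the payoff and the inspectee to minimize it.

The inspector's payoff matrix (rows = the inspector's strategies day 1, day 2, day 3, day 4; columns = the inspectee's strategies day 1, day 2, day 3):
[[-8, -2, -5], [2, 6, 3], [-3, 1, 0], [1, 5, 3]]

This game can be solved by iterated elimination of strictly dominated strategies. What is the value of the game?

2

Row day 3 is strictly dominated by row day 2 (2>-3, 6>1, 3>0); eliminate day 3.
Row day 1 is strictly dominated by row day 2 (2>-8, 6>-2, 3>-5); eliminate day 1.
Column day 3 is strictly dominated by day 1 for the inspectee (2<3, 1<3); eliminate day 3.
Row day 4 is strictly dominated by row day 2 (2>1, 6>5); eliminate day 4.
Column day 2 is strictly dominated by day 1 for the inspectee (2<6); eliminate day 2.
Only (day 2, day 1) remains, with payoff 2.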